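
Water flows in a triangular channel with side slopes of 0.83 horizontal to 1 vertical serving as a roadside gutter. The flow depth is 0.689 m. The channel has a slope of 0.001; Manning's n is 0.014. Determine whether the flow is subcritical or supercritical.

For a triangular section with side slope z = 0.83: A = zy² = 0.83×0.689² = 0.394 m²; P = 2y√(1+z²) = 2×0.689×1.3 = 1.791 m.
Hydraulic radius R = A/P = 0.394/1.791 = 0.22 m.
V = (1/n) R^(2/3) √S = (1/0.014) × 0.22^(2/3) × √0.001 = 0.8232 m/s. Hydraulic depth D_h = A/T = 0.394/1.144 = 0.3445 m.
Froude number Fr = V/√(g·D_h) = 0.8232/√(9.81×0.3445) = 0.448, which is less than 1, so the flow is subcritical.

subcritical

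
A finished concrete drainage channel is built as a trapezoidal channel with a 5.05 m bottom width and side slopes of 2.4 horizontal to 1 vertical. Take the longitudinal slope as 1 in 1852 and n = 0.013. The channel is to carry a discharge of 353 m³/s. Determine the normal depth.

y_n = 5.38 m

Manning's equation rearranged: A R^(2/3) = nQ / (1·√S) = 0.013 × 353 / (√0.00054) = 197.5.
Trying y = 6.8 m: A R^(2/3) = 341.1 — too large.
Trying y = 4.37 m: A R^(2/3) = 123.2 — too small.
Trying y = 5.38 m: A R^(2/3) = 197.7 — close enough.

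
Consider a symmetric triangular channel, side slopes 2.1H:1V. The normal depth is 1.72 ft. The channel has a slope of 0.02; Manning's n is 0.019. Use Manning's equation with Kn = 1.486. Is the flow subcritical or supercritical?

For a triangular section with side slope z = 2.1: A = zy² = 2.1×1.72² = 6.213 ft²; P = 2y√(1+z²) = 2×1.72×2.326 = 8.001 ft.
Hydraulic radius R = A/P = 6.213/8.001 = 0.7765 ft.
V = (1.486/n) R^(2/3) √S = (1.486/0.019) × 0.7765^(2/3) × √0.02 = 9.344 ft/s. Hydraulic depth D_h = A/T = 6.213/7.224 = 0.86 ft.
Froude number Fr = V/√(g·D_h) = 9.344/√(32.2×0.86) = 1.78, which is greater than 1, so the flow is supercritical.

supercritical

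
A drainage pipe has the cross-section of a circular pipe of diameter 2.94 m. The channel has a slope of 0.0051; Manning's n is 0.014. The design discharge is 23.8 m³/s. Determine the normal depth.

y_n = 2.07 m

Manning's equation rearranged: A R^(2/3) = nQ / (1·√S) = 0.014 × 23.8 / (√0.0051) = 4.666.
At y = 2.48 m: A R^(2/3) = 5.664 — high.
At y = 1.74 m: A R^(2/3) = 3.637 — low.
At y = 2.07 m: A R^(2/3) = 4.664 — ≈ 4.666.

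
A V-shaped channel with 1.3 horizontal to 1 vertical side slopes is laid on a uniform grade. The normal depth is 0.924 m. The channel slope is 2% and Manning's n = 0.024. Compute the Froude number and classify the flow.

For a triangular section with side slope z = 1.3: A = zy² = 1.3×0.924² = 1.11 m²; P = 2y√(1+z²) = 2×0.924×1.64 = 3.031 m.
Hydraulic radius R = A/P = 1.11/3.031 = 0.3662 m.
V = (1/n) R^(2/3) √S = (1/0.024) × 0.3662^(2/3) × √0.02 = 3.016 m/s. Hydraulic depth D_h = A/T = 1.11/2.402 = 0.462 m.
Froude number Fr = V/√(g·D_h) = 3.016/√(9.81×0.462) = 1.42, which is greater than 1, so the flow is supercritical.

supercritical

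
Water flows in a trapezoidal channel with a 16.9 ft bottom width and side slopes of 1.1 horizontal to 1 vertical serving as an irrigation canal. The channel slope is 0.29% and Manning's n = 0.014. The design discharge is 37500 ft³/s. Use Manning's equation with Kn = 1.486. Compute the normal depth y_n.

Manning's equation rearranged: A R^(2/3) = nQ / (1.486·√S) = 0.014 × 37500 / (1.486 × √0.0029) = 6561.
Try y = 32.1 ft: A R^(2/3) = 10160 — high.
Try y = 18.6 ft: A R^(2/3) = 3144 — low.
Try y = 26.3 ft: A R^(2/3) = 6552 — ≈ 6561.

y_n = 26.3 ft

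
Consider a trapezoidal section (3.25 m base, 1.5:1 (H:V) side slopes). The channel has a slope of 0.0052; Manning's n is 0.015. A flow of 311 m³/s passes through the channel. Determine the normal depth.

y_n = 4.12 m

Manning's equation rearranged: A R^(2/3) = nQ / (1·√S) = 0.015 × 311 / (√0.0052) = 64.69.
Try y = 4.77 m: A R^(2/3) = 89.64 — too large.
Try y = 4.12 m: A R^(2/3) = 64.64 — close enough.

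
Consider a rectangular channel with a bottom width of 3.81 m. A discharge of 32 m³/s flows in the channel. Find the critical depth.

For a rectangular channel, critical depth y_c = (q²/g)^(1/3) where q = Q/b = 32/3.81 = 8.399 m²/s.
So y_c = (8.399²/9.81)^(1/3) = 1.93 m.

y_c = 1.93 m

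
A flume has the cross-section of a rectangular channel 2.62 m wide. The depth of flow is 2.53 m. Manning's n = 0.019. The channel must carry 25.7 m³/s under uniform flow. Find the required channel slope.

S = 0.0066

Flow area A = b·y = 2.62 × 2.53 = 6.629 m². Wetted perimeter P = b + 2y = 2.62 + 2×2.53 = 7.68 m.
Hydraulic radius R = A/P = 6.629/7.68 = 0.8631 m.
From Manning's equation, S = [nQ / (1 A R^(2/3))]² = [0.019 × 25.7 / (1 × 6.629 × 0.8631^(2/3))]² = 0.0066.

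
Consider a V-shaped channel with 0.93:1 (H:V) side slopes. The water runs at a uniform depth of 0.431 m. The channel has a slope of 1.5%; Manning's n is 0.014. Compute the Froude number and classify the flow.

supercritical

For a triangular section with side slope z = 0.93: A = zy² = 0.93×0.431² = 0.1728 m²; P = 2y√(1+z²) = 2×0.431×1.366 = 1.177 m.
Hydraulic radius R = A/P = 0.1728/1.177 = 0.1468 m.
V = (1/n) R^(2/3) √S = (1/0.014) × 0.1468^(2/3) × √0.015 = 2.434 m/s. Hydraulic depth D_h = A/T = 0.1728/0.8017 = 0.2155 m.
Froude number Fr = V/√(g·D_h) = 2.434/√(9.81×0.2155) = 1.67, which is greater than 1, so the flow is supercritical.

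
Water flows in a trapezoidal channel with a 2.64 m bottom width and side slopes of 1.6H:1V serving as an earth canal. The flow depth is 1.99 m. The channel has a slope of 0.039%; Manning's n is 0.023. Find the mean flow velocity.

With bottom width b = 2.64 m and side slope z = 1.6: A = (b + zy)y = (2.64 + 1.6×1.99)×1.99 = 11.59 m²; P = b + 2y√(1+z²) = 2.64 + 2×1.99×1.887 = 10.15 m.
Hydraulic radius R = A/P = 11.59/10.15 = 1.142 m.
From Manning's equation, V = (1/n) R^(2/3) S^(1/2) = (1/0.023) × 1.142^(2/3) × 0.00039^(1/2) = 0.938 m/s.

V = 0.938 m/s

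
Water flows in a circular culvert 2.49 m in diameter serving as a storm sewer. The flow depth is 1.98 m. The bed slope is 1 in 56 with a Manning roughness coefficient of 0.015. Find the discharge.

For a circular section of diameter D = 2.49 m at depth y = 1.98 m, the central angle is θ = 2 arccos(1 − 2y/D) = 4.405 rad. Then A = (D²/8)(θ − sin θ) = 4.152 m² and P = Dθ/2 = 5.484 m.
Hydraulic radius R = A/P = 4.152/5.484 = 0.7572 m.
Manning's equation: Q = (1/n) A R^(2/3) S^(1/2) = (1/0.015) × 4.152 × 0.7572^(2/3) × 0.01786^(1/2) = 30.7 m³/s.

Q = 30.7 m³/s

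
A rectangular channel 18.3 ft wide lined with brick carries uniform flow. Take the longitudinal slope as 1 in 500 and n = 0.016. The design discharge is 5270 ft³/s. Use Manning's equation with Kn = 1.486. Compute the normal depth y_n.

Manning's equation rearranged: A R^(2/3) = nQ / (1.486·√S) = 0.016 × 5270 / (1.486 × √0.002) = 1269.
At y = 25.4 ft: A R^(2/3) = 1656 — high.
At y = 15.9 ft: A R^(2/3) = 940.1 — low.
At y = 20.3 ft: A R^(2/3) = 1268 — matches.

y_n = 20.3 ft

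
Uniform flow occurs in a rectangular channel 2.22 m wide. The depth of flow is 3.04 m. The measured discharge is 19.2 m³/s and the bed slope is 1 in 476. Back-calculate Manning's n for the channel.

Flow area A = b·y = 2.22 × 3.04 = 6.749 m². Wetted perimeter P = b + 2y = 2.22 + 2×3.04 = 8.3 m.
Hydraulic radius R = A/P = 6.749/8.3 = 0.8131 m.
Rearranging Manning's equation: n = (1/Q) A R^(2/3) S^(1/2) = (1/19.2) × 6.749 × 0.8131^(2/3) × √0.002101 = 0.014.

n = 0.014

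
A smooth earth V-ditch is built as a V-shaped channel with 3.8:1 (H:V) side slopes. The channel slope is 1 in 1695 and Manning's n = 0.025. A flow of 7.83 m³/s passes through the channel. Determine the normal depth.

Manning's equation rearranged: A R^(2/3) = nQ / (1·√S) = 0.025 × 7.83 / (√0.00059) = 8.059.
Trying y = 1.12 m: A R^(2/3) = 3.167 — low.
Trying y = 1.82 m: A R^(2/3) = 11.56 — high.
Trying y = 1.59 m: A R^(2/3) = 8.062 — close enough.

y_n = 1.59 m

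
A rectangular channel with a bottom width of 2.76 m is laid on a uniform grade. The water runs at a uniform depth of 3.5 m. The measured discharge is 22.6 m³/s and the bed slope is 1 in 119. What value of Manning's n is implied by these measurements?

n = 0.0389

Flow area A = b·y = 2.76 × 3.5 = 9.66 m². Wetted perimeter P = b + 2y = 2.76 + 2×3.5 = 9.76 m.
Hydraulic radius R = A/P = 9.66/9.76 = 0.9898 m.
Rearranging Manning's equation: n = (1/Q) A R^(2/3) S^(1/2) = (1/22.6) × 9.66 × 0.9898^(2/3) × √0.008403 = 0.0389.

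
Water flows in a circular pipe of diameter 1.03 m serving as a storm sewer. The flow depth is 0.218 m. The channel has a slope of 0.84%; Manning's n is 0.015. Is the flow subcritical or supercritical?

For a circular section of diameter D = 1.03 m at depth y = 0.218 m, the central angle is θ = 2 arccos(1 − 2y/D) = 1.912 rad. Then A = (D²/8)(θ − sin θ) = 0.1286 m² and P = Dθ/2 = 0.9848 m.
Hydraulic radius R = A/P = 0.1286/0.9848 = 0.1306 m.
V = (1/n) R^(2/3) √S = (1/0.015) × 0.1306^(2/3) × √0.0084 = 1.573 m/s. Hydraulic depth D_h = A/T = 0.1286/0.8415 = 0.1529 m.
Froude number Fr = V/√(g·D_h) = 1.573/√(9.81×0.1529) = 1.28, which is greater than 1, so the flow is supercritical.

supercritical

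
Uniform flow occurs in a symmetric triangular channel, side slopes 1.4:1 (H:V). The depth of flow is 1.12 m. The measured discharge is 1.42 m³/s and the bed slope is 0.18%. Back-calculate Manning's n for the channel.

For a triangular section with side slope z = 1.4: A = zy² = 1.4×1.12² = 1.756 m²; P = 2y√(1+z²) = 2×1.12×1.72 = 3.854 m.
Hydraulic radius R = A/P = 1.756/3.854 = 0.4557 m.
Rearranging Manning's equation: n = (1/Q) A R^(2/3) S^(1/2) = (1/1.42) × 1.756 × 0.4557^(2/3) × √0.0018 = 0.0311.

n = 0.0311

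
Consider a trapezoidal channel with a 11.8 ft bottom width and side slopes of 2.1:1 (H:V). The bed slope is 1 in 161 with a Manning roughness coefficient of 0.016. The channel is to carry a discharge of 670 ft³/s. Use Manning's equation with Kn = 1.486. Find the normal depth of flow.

Manning's equation rearranged: A R^(2/3) = nQ / (1.486·√S) = 0.016 × 670 / (1.486 × √0.006211) = 91.54.
At y = 2.31 ft: A R^(2/3) = 54.92 — low.
At y = 3.51 ft: A R^(2/3) = 120.4 — high.
At y = 3.04 ft: A R^(2/3) = 91.54 — matches.

y_n = 3.04 ft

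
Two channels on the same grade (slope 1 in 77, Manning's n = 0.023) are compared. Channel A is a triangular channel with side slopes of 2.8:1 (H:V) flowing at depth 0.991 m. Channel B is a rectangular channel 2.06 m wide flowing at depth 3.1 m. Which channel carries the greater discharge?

Channel A: For a triangular section with side slope z = 2.8: A = zy² = 2.8×0.991² = 2.75 m²; P = 2y√(1+z²) = 2×0.991×2.973 = 5.893 m. Hydraulic radius R = A/P = 2.75/5.893 = 0.4666 m. Q_A = (1/0.023)·2.75·0.4666^(2/3)·√0.01299 = 8.197 m³/s.
Channel B: Flow area A = b·y = 2.06 × 3.1 = 6.386 m². Wetted perimeter P = b + 2y = 2.06 + 2×3.1 = 8.26 m. Hydraulic radius R = A/P = 6.386/8.26 = 0.7731 m. Q_B = (1/0.023)·6.386·0.7731^(2/3)·√0.01299 = 26.65 m³/s.
Q_A = 8.197 m³/s vs Q_B = 26.65 m³/s, so channel B carries more.

channel B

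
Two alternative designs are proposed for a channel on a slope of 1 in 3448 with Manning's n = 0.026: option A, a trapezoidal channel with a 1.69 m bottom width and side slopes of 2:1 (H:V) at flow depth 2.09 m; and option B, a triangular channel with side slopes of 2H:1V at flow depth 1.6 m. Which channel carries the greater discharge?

channel A

Channel A: With bottom width b = 1.69 m and side slope z = 2: A = (b + zy)y = (1.69 + 2×2.09)×2.09 = 12.27 m²; P = b + 2y√(1+z²) = 1.69 + 2×2.09×2.236 = 11.04 m. Hydraulic radius R = A/P = 12.27/11.04 = 1.112 m. Q_A = (1/0.026)·12.27·1.112^(2/3)·√0.00029 = 8.623 m³/s.
Channel B: For a triangular section with side slope z = 2: A = zy² = 2×1.6² = 5.12 m²; P = 2y√(1+z²) = 2×1.6×2.236 = 7.155 m. Hydraulic radius R = A/P = 5.12/7.155 = 0.7155 m. Q_B = (1/0.026)·5.12·0.7155^(2/3)·√0.00029 = 2.683 m³/s.
Q_A = 8.623 m³/s vs Q_B = 2.683 m³/s, so channel A carries more.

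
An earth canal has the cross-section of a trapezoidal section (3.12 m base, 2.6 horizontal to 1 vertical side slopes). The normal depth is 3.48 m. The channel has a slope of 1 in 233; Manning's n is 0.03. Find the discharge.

With bottom width b = 3.12 m and side slope z = 2.6: A = (b + zy)y = (3.12 + 2.6×3.48)×3.48 = 42.34 m²; P = b + 2y√(1+z²) = 3.12 + 2×3.48×2.786 = 22.51 m.
Hydraulic radius R = A/P = 42.34/22.51 = 1.881 m.
Manning's equation: Q = (1/n) A R^(2/3) S^(1/2) = (1/0.03) × 42.34 × 1.881^(2/3) × 0.004292^(1/2) = 141 m³/s.

Q = 141 m³/s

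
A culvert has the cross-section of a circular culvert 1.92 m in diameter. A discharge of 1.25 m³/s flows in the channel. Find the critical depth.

y_c = 0.529 m

At critical depth, Q² T / (g A³) = 1, i.e. A³/T = Q²/g = 1.25²/9.81 = 0.1593.
At y = 0.668 m: A³/T = 0.393 — high.
At y = 0.529 m: A³/T = 0.1592 — matches.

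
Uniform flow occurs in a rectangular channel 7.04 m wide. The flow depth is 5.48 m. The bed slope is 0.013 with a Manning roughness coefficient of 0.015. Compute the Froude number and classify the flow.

supercritical

Flow area A = b·y = 7.04 × 5.48 = 38.58 m². Wetted perimeter P = b + 2y = 7.04 + 2×5.48 = 18 m.
Hydraulic radius R = A/P = 38.58/18 = 2.143 m.
V = (1/n) R^(2/3) √S = (1/0.015) × 2.143^(2/3) × √0.013 = 12.64 m/s. Hydraulic depth D_h = A/T = 38.58/7.04 = 5.48 m.
Froude number Fr = V/√(g·D_h) = 12.64/√(9.81×5.48) = 1.72, which is greater than 1, so the flow is supercritical.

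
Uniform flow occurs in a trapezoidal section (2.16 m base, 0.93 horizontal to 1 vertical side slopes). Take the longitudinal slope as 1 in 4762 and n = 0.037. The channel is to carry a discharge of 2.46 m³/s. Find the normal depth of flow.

y_n = 1.73 m

Manning's equation rearranged: A R^(2/3) = nQ / (1·√S) = 0.037 × 2.46 / (√0.00021) = 6.281.
Try y = 1.25 m: A R^(2/3) = 3.413 — short.
Try y = 2.18 m: A R^(2/3) = 9.874 — over.
Try y = 1.73 m: A R^(2/3) = 6.288 — close enough.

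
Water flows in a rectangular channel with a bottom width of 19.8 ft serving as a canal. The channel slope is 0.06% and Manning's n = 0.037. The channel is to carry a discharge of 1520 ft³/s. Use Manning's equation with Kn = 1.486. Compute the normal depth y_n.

y_n = 21.7 ft

Manning's equation rearranged: A R^(2/3) = nQ / (1.486·√S) = 0.037 × 1520 / (1.486 × √0.0006) = 1545.
Trying y = 23.6 ft: A R^(2/3) = 1706 — too large.
Trying y = 18.8 ft: A R^(2/3) = 1294 — too small.
Trying y = 21.7 ft: A R^(2/3) = 1542 — ≈ 1545.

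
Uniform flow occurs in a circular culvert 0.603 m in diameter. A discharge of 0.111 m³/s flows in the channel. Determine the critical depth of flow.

y_c = 0.212 m

At critical depth, Q² T / (g A³) = 1, i.e. A³/T = Q²/g = 0.111²/9.81 = 0.001256.
Trying y = 0.251 m: A³/T = 0.002394 — over.
Trying y = 0.161 m: A³/T = 0.0004305 — short.
Trying y = 0.212 m: A³/T = 0.00125 — ≈ 0.001256.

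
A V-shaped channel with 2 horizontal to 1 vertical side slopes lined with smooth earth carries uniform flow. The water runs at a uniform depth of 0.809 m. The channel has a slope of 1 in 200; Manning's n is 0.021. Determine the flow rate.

Q = 2.24 m³/s

For a triangular section with side slope z = 2: A = zy² = 2×0.809² = 1.309 m²; P = 2y√(1+z²) = 2×0.809×2.236 = 3.618 m.
Hydraulic radius R = A/P = 1.309/3.618 = 0.3618 m.
Manning's equation: Q = (1/n) A R^(2/3) S^(1/2) = (1/0.021) × 1.309 × 0.3618^(2/3) × 0.005^(1/2) = 2.24 m³/s.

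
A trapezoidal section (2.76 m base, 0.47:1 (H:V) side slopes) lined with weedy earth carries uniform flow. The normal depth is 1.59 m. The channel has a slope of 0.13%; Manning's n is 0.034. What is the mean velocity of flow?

V = 0.98 m/s

With bottom width b = 2.76 m and side slope z = 0.47: A = (b + zy)y = (2.76 + 0.47×1.59)×1.59 = 5.577 m²; P = b + 2y√(1+z²) = 2.76 + 2×1.59×1.105 = 6.274 m.
Hydraulic radius R = A/P = 5.577/6.274 = 0.8889 m.
From Manning's equation, V = (1/n) R^(2/3) S^(1/2) = (1/0.034) × 0.8889^(2/3) × 0.0013^(1/2) = 0.98 m/s.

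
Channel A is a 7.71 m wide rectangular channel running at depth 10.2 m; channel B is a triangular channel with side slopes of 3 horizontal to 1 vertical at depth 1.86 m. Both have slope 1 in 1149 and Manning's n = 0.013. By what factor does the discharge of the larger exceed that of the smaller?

16.4

Channel A: Flow area A = b·y = 7.71 × 10.2 = 78.64 m². Wetted perimeter P = b + 2y = 7.71 + 2×10.2 = 28.11 m. Hydraulic radius R = A/P = 78.64/28.11 = 2.798 m. Q_A = (1/0.013)·78.64·2.798^(2/3)·√0.0008703 = 354.3 m³/s.
Channel B: For a triangular section with side slope z = 3: A = zy² = 3×1.86² = 10.38 m²; P = 2y√(1+z²) = 2×1.86×3.162 = 11.76 m. Hydraulic radius R = A/P = 10.38/11.76 = 0.8823 m. Q_B = (1/0.013)·10.38·0.8823^(2/3)·√0.0008703 = 21.67 m³/s.
The larger discharge is 354.3 m³/s and the smaller is 21.67 m³/s; the ratio is 16.4.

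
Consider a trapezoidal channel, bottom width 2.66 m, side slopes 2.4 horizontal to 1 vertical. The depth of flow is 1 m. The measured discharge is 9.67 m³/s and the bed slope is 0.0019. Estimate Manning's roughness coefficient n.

With bottom width b = 2.66 m and side slope z = 2.4: A = (b + zy)y = (2.66 + 2.4×1)×1 = 5.06 m²; P = b + 2y√(1+z²) = 2.66 + 2×1×2.6 = 7.86 m.
Hydraulic radius R = A/P = 5.06/7.86 = 0.6438 m.
Rearranging Manning's equation: n = (1/Q) A R^(2/3) S^(1/2) = (1/9.67) × 5.06 × 0.6438^(2/3) × √0.0019 = 0.017.

n = 0.017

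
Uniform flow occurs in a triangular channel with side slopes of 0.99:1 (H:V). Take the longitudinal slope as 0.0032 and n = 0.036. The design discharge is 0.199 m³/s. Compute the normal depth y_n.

y_n = 0.601 m

Manning's equation rearranged: A R^(2/3) = nQ / (1·√S) = 0.036 × 0.199 / (√0.0032) = 0.1266.
Try y = 0.521 m: A R^(2/3) = 0.0867 — low.
Try y = 0.601 m: A R^(2/3) = 0.1269 — close enough.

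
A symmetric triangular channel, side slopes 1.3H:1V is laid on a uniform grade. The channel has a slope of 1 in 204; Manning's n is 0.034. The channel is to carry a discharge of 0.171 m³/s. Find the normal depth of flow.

Manning's equation rearranged: A R^(2/3) = nQ / (1·√S) = 0.034 × 0.171 / (√0.004902) = 0.08304.
Try y = 0.51 m: A R^(2/3) = 0.1165 — too large.
Try y = 0.353 m: A R^(2/3) = 0.04366 — too small.
Try y = 0.449 m: A R^(2/3) = 0.08291 — matches.

y_n = 0.449 m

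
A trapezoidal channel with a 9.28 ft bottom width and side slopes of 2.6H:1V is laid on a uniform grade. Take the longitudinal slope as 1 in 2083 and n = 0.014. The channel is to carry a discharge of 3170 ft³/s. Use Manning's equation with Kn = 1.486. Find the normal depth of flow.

y_n = 11 ft

Manning's equation rearranged: A R^(2/3) = nQ / (1.486·√S) = 0.014 × 3170 / (1.486 × √0.0004801) = 1363.
Try y = 13.5 ft: A R^(2/3) = 2211 — too large.
Try y = 8.54 ft: A R^(2/3) = 757.5 — too small.
Try y = 11 ft: A R^(2/3) = 1361 — ≈ 1363.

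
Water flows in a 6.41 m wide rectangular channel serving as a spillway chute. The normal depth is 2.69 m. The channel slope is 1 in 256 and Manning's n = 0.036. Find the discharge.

Q = 38.6 m³/s

Flow area A = b·y = 6.41 × 2.69 = 17.24 m². Wetted perimeter P = b + 2y = 6.41 + 2×2.69 = 11.79 m.
Hydraulic radius R = A/P = 17.24/11.79 = 1.463 m.
Manning's equation: Q = (1/n) A R^(2/3) S^(1/2) = (1/0.036) × 17.24 × 1.463^(2/3) × 0.003906^(1/2) = 38.6 m³/s.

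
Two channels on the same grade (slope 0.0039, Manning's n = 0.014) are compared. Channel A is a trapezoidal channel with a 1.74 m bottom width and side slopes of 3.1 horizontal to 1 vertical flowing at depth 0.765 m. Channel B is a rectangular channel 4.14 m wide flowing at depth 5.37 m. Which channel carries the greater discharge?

Channel A: With bottom width b = 1.74 m and side slope z = 3.1: A = (b + zy)y = (1.74 + 3.1×0.765)×0.765 = 3.145 m²; P = b + 2y√(1+z²) = 1.74 + 2×0.765×3.257 = 6.724 m. Hydraulic radius R = A/P = 3.145/6.724 = 0.4678 m. Q_A = (1/0.014)·3.145·0.4678^(2/3)·√0.0039 = 8.455 m³/s.
Channel B: Flow area A = b·y = 4.14 × 5.37 = 22.23 m². Wetted perimeter P = b + 2y = 4.14 + 2×5.37 = 14.88 m. Hydraulic radius R = A/P = 22.23/14.88 = 1.494 m. Q_B = (1/0.014)·22.23·1.494^(2/3)·√0.0039 = 129.6 m³/s.
Q_A = 8.455 m³/s vs Q_B = 129.6 m³/s, so channel B carries more.

channel B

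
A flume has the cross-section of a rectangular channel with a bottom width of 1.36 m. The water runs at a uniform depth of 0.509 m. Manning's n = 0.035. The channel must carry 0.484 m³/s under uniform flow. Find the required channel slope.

S = 0.0031

Flow area A = b·y = 1.36 × 0.509 = 0.6922 m². Wetted perimeter P = b + 2y = 1.36 + 2×0.509 = 2.378 m.
Hydraulic radius R = A/P = 0.6922/2.378 = 0.2911 m.
From Manning's equation, S = [nQ / (1 A R^(2/3))]² = [0.035 × 0.484 / (1 × 0.6922 × 0.2911^(2/3))]² = 0.0031.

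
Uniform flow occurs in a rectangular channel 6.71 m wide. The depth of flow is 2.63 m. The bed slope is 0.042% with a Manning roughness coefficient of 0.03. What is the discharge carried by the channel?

Flow area A = b·y = 6.71 × 2.63 = 17.65 m². Wetted perimeter P = b + 2y = 6.71 + 2×2.63 = 11.97 m.
Hydraulic radius R = A/P = 17.65/11.97 = 1.474 m.
Manning's equation: Q = (1/n) A R^(2/3) S^(1/2) = (1/0.03) × 17.65 × 1.474^(2/3) × 0.00042^(1/2) = 15.6 m³/s.

Q = 15.6 m³/s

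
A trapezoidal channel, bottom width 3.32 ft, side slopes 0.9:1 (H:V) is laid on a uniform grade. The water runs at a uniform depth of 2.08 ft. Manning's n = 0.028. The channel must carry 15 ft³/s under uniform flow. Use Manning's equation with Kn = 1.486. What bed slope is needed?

With bottom width b = 3.32 ft and side slope z = 0.9: A = (b + zy)y = (3.32 + 0.9×2.08)×2.08 = 10.8 ft²; P = b + 2y√(1+z²) = 3.32 + 2×2.08×1.345 = 8.917 ft.
Hydraulic radius R = A/P = 10.8/8.917 = 1.211 ft.
From Manning's equation, S = [nQ / (1.486 A R^(2/3))]² = [0.028 × 15 / (1.486 × 10.8 × 1.211^(2/3))]² = 0.000531.

S = 0.000531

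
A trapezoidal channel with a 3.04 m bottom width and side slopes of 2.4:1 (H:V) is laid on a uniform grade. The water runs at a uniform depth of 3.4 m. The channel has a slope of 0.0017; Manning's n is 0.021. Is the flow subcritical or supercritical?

With bottom width b = 3.04 m and side slope z = 2.4: A = (b + zy)y = (3.04 + 2.4×3.4)×3.4 = 38.08 m²; P = b + 2y√(1+z²) = 3.04 + 2×3.4×2.6 = 20.72 m.
Hydraulic radius R = A/P = 38.08/20.72 = 1.838 m.
V = (1/n) R^(2/3) √S = (1/0.021) × 1.838^(2/3) × √0.0017 = 2.946 m/s. Hydraulic depth D_h = A/T = 38.08/19.36 = 1.967 m.
Froude number Fr = V/√(g·D_h) = 2.946/√(9.81×1.967) = 0.671, which is less than 1, so the flow is subcritical.

subcritical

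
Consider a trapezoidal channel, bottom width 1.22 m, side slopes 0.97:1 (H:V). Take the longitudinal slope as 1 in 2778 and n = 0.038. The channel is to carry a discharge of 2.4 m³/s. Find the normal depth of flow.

y_n = 1.8 m

Manning's equation rearranged: A R^(2/3) = nQ / (1·√S) = 0.038 × 2.4 / (√0.00036) = 4.807.
At y = 1.37 m: A R^(2/3) = 2.735 — too small.
At y = 1.8 m: A R^(2/3) = 4.814 — ≈ 4.807.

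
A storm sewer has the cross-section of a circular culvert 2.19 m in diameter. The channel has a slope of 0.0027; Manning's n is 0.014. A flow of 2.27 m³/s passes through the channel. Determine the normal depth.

Manning's equation rearranged: A R^(2/3) = nQ / (1·√S) = 0.014 × 2.27 / (√0.0027) = 0.6116.
Trying y = 0.578 m: A R^(2/3) = 0.3844 — short.
Trying y = 0.735 m: A R^(2/3) = 0.6123 — ≈ 0.6116.

y_n = 0.735 m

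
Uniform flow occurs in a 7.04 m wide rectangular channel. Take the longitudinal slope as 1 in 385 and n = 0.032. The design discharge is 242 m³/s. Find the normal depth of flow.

y_n = 11.2 m

Manning's equation rearranged: A R^(2/3) = nQ / (1·√S) = 0.032 × 242 / (√0.002597) = 151.9.
At y = 12.3 m: A R^(2/3) = 169.4 — over.
At y = 9.9 m: A R^(2/3) = 131.7 — short.
At y = 11.2 m: A R^(2/3) = 152.1 — close enough.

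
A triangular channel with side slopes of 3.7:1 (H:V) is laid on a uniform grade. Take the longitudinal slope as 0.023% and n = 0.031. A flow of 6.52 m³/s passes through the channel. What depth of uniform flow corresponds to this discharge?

Manning's equation rearranged: A R^(2/3) = nQ / (1·√S) = 0.031 × 6.52 / (√0.00023) = 13.33.
Try y = 1.33 m: A R^(2/3) = 4.871 — short.
Try y = 2.36 m: A R^(2/3) = 22.48 — over.
Try y = 1.94 m: A R^(2/3) = 13.33 — matches.

y_n = 1.94 m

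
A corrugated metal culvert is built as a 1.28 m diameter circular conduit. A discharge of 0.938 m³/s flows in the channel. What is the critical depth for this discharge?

y_c = 0.514 m

At critical depth, Q² T / (g A³) = 1, i.e. A³/T = Q²/g = 0.938²/9.81 = 0.08969.
Trying y = 0.608 m: A³/T = 0.171 — over.
Trying y = 0.46 m: A³/T = 0.05864 — short.
Trying y = 0.514 m: A³/T = 0.08988 — ≈ 0.08969.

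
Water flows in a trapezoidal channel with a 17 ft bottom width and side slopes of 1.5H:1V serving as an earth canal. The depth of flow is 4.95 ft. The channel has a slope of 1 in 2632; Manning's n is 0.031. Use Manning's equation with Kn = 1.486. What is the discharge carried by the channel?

With bottom width b = 17 ft and side slope z = 1.5: A = (b + zy)y = (17 + 1.5×4.95)×4.95 = 120.9 ft²; P = b + 2y√(1+z²) = 17 + 2×4.95×1.803 = 34.85 ft.
Hydraulic radius R = A/P = 120.9/34.85 = 3.47 ft.
Manning's equation: Q = (1.486/n) A R^(2/3) S^(1/2) = (1.486/0.031) × 120.9 × 3.47^(2/3) × 0.0003799^(1/2) = 259 ft³/s.

Q = 259 ft³/s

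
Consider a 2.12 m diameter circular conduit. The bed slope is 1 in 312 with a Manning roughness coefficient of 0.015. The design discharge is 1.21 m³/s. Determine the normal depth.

Manning's equation rearranged: A R^(2/3) = nQ / (1·√S) = 0.015 × 1.21 / (√0.003205) = 0.3206.
At y = 0.41 m: A R^(2/3) = 0.1891 — low.
At y = 0.533 m: A R^(2/3) = 0.3202 — close enough.

y_n = 0.533 m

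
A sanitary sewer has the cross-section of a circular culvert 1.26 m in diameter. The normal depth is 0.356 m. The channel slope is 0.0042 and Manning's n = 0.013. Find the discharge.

For a circular section of diameter D = 1.26 m at depth y = 0.356 m, the central angle is θ = 2 arccos(1 − 2y/D) = 2.242 rad. Then A = (D²/8)(θ − sin θ) = 0.2894 m² and P = Dθ/2 = 1.412 m.
Hydraulic radius R = A/P = 0.2894/1.412 = 0.2049 m.
Manning's equation: Q = (1/n) A R^(2/3) S^(1/2) = (1/0.013) × 0.2894 × 0.2049^(2/3) × 0.0042^(1/2) = 0.502 m³/s.

Q = 0.502 m³/s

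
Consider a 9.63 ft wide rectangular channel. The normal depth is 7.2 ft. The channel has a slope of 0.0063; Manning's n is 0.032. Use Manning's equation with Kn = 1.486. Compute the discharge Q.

Flow area A = b·y = 9.63 × 7.2 = 69.34 ft². Wetted perimeter P = b + 2y = 9.63 + 2×7.2 = 24.03 ft.
Hydraulic radius R = A/P = 69.34/24.03 = 2.885 ft.
Manning's equation: Q = (1.486/n) A R^(2/3) S^(1/2) = (1.486/0.032) × 69.34 × 2.885^(2/3) × 0.0063^(1/2) = 518 ft³/s.

Q = 518 ft³/s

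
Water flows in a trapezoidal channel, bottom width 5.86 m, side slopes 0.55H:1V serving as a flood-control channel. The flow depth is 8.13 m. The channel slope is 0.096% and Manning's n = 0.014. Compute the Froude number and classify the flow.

subcritical

With bottom width b = 5.86 m and side slope z = 0.55: A = (b + zy)y = (5.86 + 0.55×8.13)×8.13 = 84 m²; P = b + 2y√(1+z²) = 5.86 + 2×8.13×1.141 = 24.42 m.
Hydraulic radius R = A/P = 84/24.42 = 3.44 m.
V = (1/n) R^(2/3) √S = (1/0.014) × 3.44^(2/3) × √0.00096 = 5.043 m/s. Hydraulic depth D_h = A/T = 84/14.8 = 5.674 m.
Froude number Fr = V/√(g·D_h) = 5.043/√(9.81×5.674) = 0.676, which is less than 1, so the flow is subcritical.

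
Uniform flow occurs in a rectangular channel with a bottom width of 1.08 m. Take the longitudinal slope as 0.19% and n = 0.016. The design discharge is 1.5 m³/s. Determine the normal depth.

y_n = 1.02 m

Manning's equation rearranged: A R^(2/3) = nQ / (1·√S) = 0.016 × 1.5 / (√0.0019) = 0.5506.
Try y = 1.14 m: A R^(2/3) = 0.6305 — too large.
Try y = 0.736 m: A R^(2/3) = 0.3652 — too small.
Try y = 1.02 m: A R^(2/3) = 0.5503 — ≈ 0.5506.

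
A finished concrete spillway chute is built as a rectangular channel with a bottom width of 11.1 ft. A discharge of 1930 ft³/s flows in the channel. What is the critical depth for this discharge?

For a rectangular channel, critical depth y_c = (q²/g)^(1/3) where q = Q/b = 1930/11.1 = 173.9 ft²/s.
So y_c = (173.9²/32.2)^(1/3) = 9.79 ft.

y_c = 9.79 ft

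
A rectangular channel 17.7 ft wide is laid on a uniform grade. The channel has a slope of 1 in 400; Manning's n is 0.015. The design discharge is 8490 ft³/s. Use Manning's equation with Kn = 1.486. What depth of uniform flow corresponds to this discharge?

y_n = 27.3 ft

Manning's equation rearranged: A R^(2/3) = nQ / (1.486·√S) = 0.015 × 8490 / (1.486 × √0.0025) = 1714.
Trying y = 21.1 ft: A R^(2/3) = 1265 — too small.
Trying y = 30.1 ft: A R^(2/3) = 1920 — too large.
Trying y = 27.3 ft: A R^(2/3) = 1714 — close enough.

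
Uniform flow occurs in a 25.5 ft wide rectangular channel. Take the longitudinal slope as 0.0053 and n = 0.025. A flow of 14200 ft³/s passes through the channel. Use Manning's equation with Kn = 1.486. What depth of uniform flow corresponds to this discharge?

Manning's equation rearranged: A R^(2/3) = nQ / (1.486·√S) = 0.025 × 14200 / (1.486 × √0.0053) = 3281.
At y = 26.8 ft: A R^(2/3) = 2877 — low.
At y = 35.8 ft: A R^(2/3) = 4067 — high.
At y = 29.9 ft: A R^(2/3) = 3284 — ≈ 3281.

y_n = 29.9 ft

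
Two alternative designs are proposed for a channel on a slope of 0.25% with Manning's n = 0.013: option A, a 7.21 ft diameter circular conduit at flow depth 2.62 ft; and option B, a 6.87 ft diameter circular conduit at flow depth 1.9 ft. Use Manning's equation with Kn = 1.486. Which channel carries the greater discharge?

channel A

Channel A: For a circular section of diameter D = 7.21 ft at depth y = 2.62 ft, the central angle is θ = 2 arccos(1 − 2y/D) = 2.588 rad. Then A = (D²/8)(θ − sin θ) = 13.4 ft² and P = Dθ/2 = 9.33 ft. Hydraulic radius R = A/P = 13.4/9.33 = 1.436 ft. Q_A = (1.486/0.013)·13.4·1.436^(2/3)·√0.0025 = 97.51 ft³/s.
Channel B: For a circular section of diameter D = 6.87 ft at depth y = 1.9 ft, the central angle is θ = 2 arccos(1 − 2y/D) = 2.215 rad. Then A = (D²/8)(θ − sin θ) = 8.351 ft² and P = Dθ/2 = 7.609 ft. Hydraulic radius R = A/P = 8.351/7.609 = 1.098 ft. Q_B = (1.486/0.013)·8.351·1.098^(2/3)·√0.0025 = 50.79 ft³/s.
Q_A = 97.51 ft³/s vs Q_B = 50.79 ft³/s, so channel A carries more.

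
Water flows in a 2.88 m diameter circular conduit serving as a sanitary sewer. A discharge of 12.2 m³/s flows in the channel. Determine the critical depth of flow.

y_c = 1.53 m

At critical depth, Q² T / (g A³) = 1, i.e. A³/T = Q²/g = 12.2²/9.81 = 15.17.
At y = 1.71 m: A³/T = 23.14 — over.
At y = 1.53 m: A³/T = 15.12 — matches.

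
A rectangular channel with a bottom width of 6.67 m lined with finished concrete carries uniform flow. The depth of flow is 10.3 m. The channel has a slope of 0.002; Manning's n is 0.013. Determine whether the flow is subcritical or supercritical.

Flow area A = b·y = 6.67 × 10.3 = 68.7 m². Wetted perimeter P = b + 2y = 6.67 + 2×10.3 = 27.27 m.
Hydraulic radius R = A/P = 68.7/27.27 = 2.519 m.
V = (1/n) R^(2/3) √S = (1/0.013) × 2.519^(2/3) × √0.002 = 6.369 m/s. Hydraulic depth D_h = A/T = 68.7/6.67 = 10.3 m.
Froude number Fr = V/√(g·D_h) = 6.369/√(9.81×10.3) = 0.634, which is less than 1, so the flow is subcritical.

subcritical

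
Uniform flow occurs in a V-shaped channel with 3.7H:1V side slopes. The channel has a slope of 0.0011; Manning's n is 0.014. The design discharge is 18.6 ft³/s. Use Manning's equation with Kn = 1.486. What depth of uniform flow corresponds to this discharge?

y_n = 1.37 ft

Manning's equation rearranged: A R^(2/3) = nQ / (1.486·√S) = 0.014 × 18.6 / (1.486 × √0.0011) = 5.284.
Try y = 1.65 ft: A R^(2/3) = 8.655 — high.
Try y = 1.2 ft: A R^(2/3) = 3.702 — low.
Try y = 1.37 ft: A R^(2/3) = 5.271 — matches.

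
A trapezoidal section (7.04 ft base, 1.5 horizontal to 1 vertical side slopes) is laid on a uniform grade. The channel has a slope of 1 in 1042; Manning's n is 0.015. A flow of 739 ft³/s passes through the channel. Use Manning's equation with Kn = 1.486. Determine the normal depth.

y_n = 6.32 ft

Manning's equation rearranged: A R^(2/3) = nQ / (1.486·√S) = 0.015 × 739 / (1.486 × √0.0009597) = 240.8.
Trying y = 7.17 ft: A R^(2/3) = 315 — over.
Trying y = 5.05 ft: A R^(2/3) = 150.9 — short.
Trying y = 6.32 ft: A R^(2/3) = 240.7 — close enough.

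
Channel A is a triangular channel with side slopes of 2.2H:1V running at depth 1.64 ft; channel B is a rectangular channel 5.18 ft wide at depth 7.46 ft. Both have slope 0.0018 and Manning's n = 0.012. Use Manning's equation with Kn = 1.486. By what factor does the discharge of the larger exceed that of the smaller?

Channel A: For a triangular section with side slope z = 2.2: A = zy² = 2.2×1.64² = 5.917 ft²; P = 2y√(1+z²) = 2×1.64×2.417 = 7.926 ft. Hydraulic radius R = A/P = 5.917/7.926 = 0.7465 ft. Q_A = (1.486/0.012)·5.917·0.7465^(2/3)·√0.0018 = 25.58 ft³/s.
Channel B: Flow area A = b·y = 5.18 × 7.46 = 38.64 ft². Wetted perimeter P = b + 2y = 5.18 + 2×7.46 = 20.1 ft. Hydraulic radius R = A/P = 38.64/20.1 = 1.923 ft. Q_B = (1.486/0.012)·38.64·1.923^(2/3)·√0.0018 = 313.9 ft³/s.
The larger discharge is 313.9 ft³/s and the smaller is 25.58 ft³/s; the ratio is 12.3.

12.3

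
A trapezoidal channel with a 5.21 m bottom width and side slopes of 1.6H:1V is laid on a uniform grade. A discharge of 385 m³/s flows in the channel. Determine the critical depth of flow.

y_c = 5.13 m

At critical depth, Q² T / (g A³) = 1, i.e. A³/T = Q²/g = 385²/9.81 = 15110.
Try y = 6.57 m: A³/T = 42010 — too large.
Try y = 4.15 m: A³/T = 6432 — too small.
Try y = 5.13 m: A³/T = 15080 — ≈ 15110.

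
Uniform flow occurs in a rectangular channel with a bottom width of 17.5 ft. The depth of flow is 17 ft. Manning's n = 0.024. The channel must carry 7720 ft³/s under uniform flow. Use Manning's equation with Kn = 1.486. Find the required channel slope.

S = 0.0169

Flow area A = b·y = 17.5 × 17 = 297.5 ft². Wetted perimeter P = b + 2y = 17.5 + 2×17 = 51.5 ft.
Hydraulic radius R = A/P = 297.5/51.5 = 5.777 ft.
From Manning's equation, S = [nQ / (1.486 A R^(2/3))]² = [0.024 × 7720 / (1.486 × 297.5 × 5.777^(2/3))]² = 0.0169.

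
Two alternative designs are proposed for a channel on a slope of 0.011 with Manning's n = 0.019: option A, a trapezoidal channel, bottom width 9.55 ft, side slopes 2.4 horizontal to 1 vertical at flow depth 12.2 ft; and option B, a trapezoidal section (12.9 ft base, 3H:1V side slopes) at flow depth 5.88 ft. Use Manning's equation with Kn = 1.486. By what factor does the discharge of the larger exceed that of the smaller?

3.92

Channel A: With bottom width b = 9.55 ft and side slope z = 2.4: A = (b + zy)y = (9.55 + 2.4×12.2)×12.2 = 473.7 ft²; P = b + 2y√(1+z²) = 9.55 + 2×12.2×2.6 = 72.99 ft. Hydraulic radius R = A/P = 473.7/72.99 = 6.49 ft. Q_A = (1.486/0.019)·473.7·6.49^(2/3)·√0.011 = 13520 ft³/s.
Channel B: With bottom width b = 12.9 ft and side slope z = 3: A = (b + zy)y = (12.9 + 3×5.88)×5.88 = 179.6 ft²; P = b + 2y√(1+z²) = 12.9 + 2×5.88×3.162 = 50.09 ft. Hydraulic radius R = A/P = 179.6/50.09 = 3.585 ft. Q_B = (1.486/0.019)·179.6·3.585^(2/3)·√0.011 = 3450 ft³/s.
The larger discharge is 13520 ft³/s and the smaller is 3450 ft³/s; the ratio is 3.92.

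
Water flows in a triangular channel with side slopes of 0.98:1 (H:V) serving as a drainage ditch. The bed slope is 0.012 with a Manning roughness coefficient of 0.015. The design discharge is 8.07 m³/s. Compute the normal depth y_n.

Manning's equation rearranged: A R^(2/3) = nQ / (1·√S) = 0.015 × 8.07 / (√0.012) = 1.105.
At y = 1.07 m: A R^(2/3) = 0.5829 — short.
At y = 1.36 m: A R^(2/3) = 1.105 — ≈ 1.105.

y_n = 1.36 m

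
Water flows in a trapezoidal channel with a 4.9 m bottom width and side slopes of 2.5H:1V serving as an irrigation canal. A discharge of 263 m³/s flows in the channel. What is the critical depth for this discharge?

y_c = 3.83 m

At critical depth, Q² T / (g A³) = 1, i.e. A³/T = Q²/g = 263²/9.81 = 7051.
Trying y = 4.82 m: A³/T = 18800 — too large.
Trying y = 3.24 m: A³/T = 3541 — too small.
Trying y = 3.83 m: A³/T = 7085 — ≈ 7051.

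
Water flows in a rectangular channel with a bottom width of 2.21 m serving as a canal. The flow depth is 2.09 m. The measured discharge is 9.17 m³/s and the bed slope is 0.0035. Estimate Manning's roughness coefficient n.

n = 0.024

Flow area A = b·y = 2.21 × 2.09 = 4.619 m². Wetted perimeter P = b + 2y = 2.21 + 2×2.09 = 6.39 m.
Hydraulic radius R = A/P = 4.619/6.39 = 0.7228 m.
Rearranging Manning's equation: n = (1/Q) A R^(2/3) S^(1/2) = (1/9.17) × 4.619 × 0.7228^(2/3) × √0.0035 = 0.024.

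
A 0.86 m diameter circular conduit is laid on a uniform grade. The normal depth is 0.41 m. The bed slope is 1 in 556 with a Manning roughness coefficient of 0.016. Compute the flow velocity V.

V = 0.932 m/s

For a circular section of diameter D = 0.86 m at depth y = 0.41 m, the central angle is θ = 2 arccos(1 − 2y/D) = 3.049 rad. Then A = (D²/8)(θ − sin θ) = 0.2732 m² and P = Dθ/2 = 1.311 m.
Hydraulic radius R = A/P = 0.2732/1.311 = 0.2084 m.
From Manning's equation, V = (1/n) R^(2/3) S^(1/2) = (1/0.016) × 0.2084^(2/3) × 0.001799^(1/2) = 0.932 m/s.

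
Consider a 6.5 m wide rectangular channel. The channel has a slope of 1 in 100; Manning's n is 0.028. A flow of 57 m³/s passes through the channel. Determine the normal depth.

Manning's equation rearranged: A R^(2/3) = nQ / (1·√S) = 0.028 × 57 / (√0.01) = 15.96.
Try y = 2.63 m: A R^(2/3) = 21.94 — too large.
Try y = 1.79 m: A R^(2/3) = 12.8 — too small.
Try y = 2.09 m: A R^(2/3) = 15.95 — close enough.

y_n = 2.09 m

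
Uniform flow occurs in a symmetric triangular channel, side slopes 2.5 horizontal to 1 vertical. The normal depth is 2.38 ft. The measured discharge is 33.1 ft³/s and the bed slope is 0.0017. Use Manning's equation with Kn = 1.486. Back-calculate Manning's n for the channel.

n = 0.028

For a triangular section with side slope z = 2.5: A = zy² = 2.5×2.38² = 14.16 ft²; P = 2y√(1+z²) = 2×2.38×2.693 = 12.82 ft.
Hydraulic radius R = A/P = 14.16/12.82 = 1.105 ft.
Rearranging Manning's equation: n = (1.486/Q) A R^(2/3) S^(1/2) = (1.486/33.1) × 14.16 × 1.105^(2/3) × √0.0017 = 0.028.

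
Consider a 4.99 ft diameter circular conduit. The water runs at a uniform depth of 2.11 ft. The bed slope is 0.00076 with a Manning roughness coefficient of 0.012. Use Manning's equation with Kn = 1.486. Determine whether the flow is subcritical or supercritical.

subcritical

For a circular section of diameter D = 4.99 ft at depth y = 2.11 ft, the central angle is θ = 2 arccos(1 − 2y/D) = 2.832 rad. Then A = (D²/8)(θ − sin θ) = 7.865 ft² and P = Dθ/2 = 7.065 ft.
Hydraulic radius R = A/P = 7.865/7.065 = 1.113 ft.
V = (1.486/n) R^(2/3) √S = (1.486/0.012) × 1.113^(2/3) × √0.00076 = 3.667 ft/s. Hydraulic depth D_h = A/T = 7.865/4.93 = 1.595 ft.
Froude number Fr = V/√(g·D_h) = 3.667/√(32.2×1.595) = 0.512, which is less than 1, so the flow is subcritical.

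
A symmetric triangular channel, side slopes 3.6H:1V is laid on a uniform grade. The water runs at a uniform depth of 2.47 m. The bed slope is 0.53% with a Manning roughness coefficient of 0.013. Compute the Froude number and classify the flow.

supercritical

For a triangular section with side slope z = 3.6: A = zy² = 3.6×2.47² = 21.96 m²; P = 2y√(1+z²) = 2×2.47×3.736 = 18.46 m.
Hydraulic radius R = A/P = 21.96/18.46 = 1.19 m.
V = (1/n) R^(2/3) √S = (1/0.013) × 1.19^(2/3) × √0.0053 = 6.288 m/s. Hydraulic depth D_h = A/T = 21.96/17.78 = 1.235 m.
Froude number Fr = V/√(g·D_h) = 6.288/√(9.81×1.235) = 1.81, which is greater than 1, so the flow is supercritical.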